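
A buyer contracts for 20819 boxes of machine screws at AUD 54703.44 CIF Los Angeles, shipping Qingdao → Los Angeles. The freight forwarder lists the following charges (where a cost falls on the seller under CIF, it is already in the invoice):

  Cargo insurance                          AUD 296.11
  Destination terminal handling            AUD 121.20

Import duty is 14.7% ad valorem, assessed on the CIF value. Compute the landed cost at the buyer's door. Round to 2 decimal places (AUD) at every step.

Total landed cost: AUD 62866.05

CIF: the seller pays costs through ocean freight and marine insurance to the destination port.
Already in the invoice (seller's account under CIF): insurance — exclude.
The CIF price already equals the CIF value: 54703.44
Import duty = 54703.44 × 14.7% = 8041.41
Buyer bears: destination terminal 121.20 + duty 8041.41 = 8162.61
Landed cost = invoice 54703.44 + 8162.61 = 62866.05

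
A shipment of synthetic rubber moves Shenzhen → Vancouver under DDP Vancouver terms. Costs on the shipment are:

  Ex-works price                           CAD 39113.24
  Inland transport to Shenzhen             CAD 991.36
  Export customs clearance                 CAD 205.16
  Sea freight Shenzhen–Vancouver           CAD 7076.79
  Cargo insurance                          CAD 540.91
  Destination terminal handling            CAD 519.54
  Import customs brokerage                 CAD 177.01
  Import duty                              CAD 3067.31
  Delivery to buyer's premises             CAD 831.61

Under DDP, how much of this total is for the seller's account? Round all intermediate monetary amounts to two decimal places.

DDP: the seller bears all costs including import duty.
Seller's account: goods 39113.24 + inland to port 991.36 + export clearance 205.16 + freight 7076.79 + insurance 540.91 + destination terminal 519.54 + brokerage 177.01 + duty 3067.31 + delivery 831.61 = 52522.93
Buyer's account: 0.00

Seller's account: CAD 52522.93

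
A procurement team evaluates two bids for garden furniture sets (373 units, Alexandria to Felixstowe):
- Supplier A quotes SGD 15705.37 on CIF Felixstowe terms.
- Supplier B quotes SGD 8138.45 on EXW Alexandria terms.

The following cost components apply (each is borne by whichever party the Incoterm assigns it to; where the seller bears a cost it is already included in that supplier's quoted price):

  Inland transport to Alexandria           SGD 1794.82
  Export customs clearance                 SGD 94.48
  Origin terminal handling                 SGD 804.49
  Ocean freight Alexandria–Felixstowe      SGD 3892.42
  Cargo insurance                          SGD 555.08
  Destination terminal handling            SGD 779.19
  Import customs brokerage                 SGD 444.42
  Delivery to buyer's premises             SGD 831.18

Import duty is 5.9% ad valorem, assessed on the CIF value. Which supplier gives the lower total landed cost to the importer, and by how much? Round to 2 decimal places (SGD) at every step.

Supplier B is cheaper by SGD 450.75

Supplier A (CIF):
The CIF price already equals the CIF value: 15705.37
Import duty = 15705.37 × 5.9% = 926.62
Buyer bears (A): 779.19 + 444.42 + 831.18 = 2054.79
Landed cost (A) = invoice 15705.37 + 2054.79 + duty 926.62 = 18686.78
Supplier B (EXW):
CIF value = EXW price + inland to port + export clearance + origin terminal + freight + insurance = 8138.45 + 1794.82 + 94.48 + 804.49 + 3892.42 + 555.08 = 15279.74
Import duty = 15279.74 × 5.9% = 901.50
Buyer bears (B): 1794.82 + 94.48 + 804.49 + 3892.42 + 555.08 + 779.19 + 444.42 + 831.18 = 9196.08
Landed cost (B) = invoice 8138.45 + 9196.08 + duty 901.50 = 18236.03
Difference = |18686.78 − 18236.03| = 450.75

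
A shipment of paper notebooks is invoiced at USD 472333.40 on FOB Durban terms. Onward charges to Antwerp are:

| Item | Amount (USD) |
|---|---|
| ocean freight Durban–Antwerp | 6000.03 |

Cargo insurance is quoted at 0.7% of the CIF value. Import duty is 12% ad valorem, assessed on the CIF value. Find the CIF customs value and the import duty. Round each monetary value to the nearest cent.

CIF value: USD 481705.37; import duty: USD 57804.64

Let C be the CIF value. C = FOB price + freight + 0.7% × C
C − 0.7% × C = 472333.40 + 6000.03
0.993 × C = 478333.43
C = 478333.43 / 0.993 = 481705.37
Insurance premium = 0.7% × 481705.37 = 3371.94
Import duty = 481705.37 × 12% = 57804.64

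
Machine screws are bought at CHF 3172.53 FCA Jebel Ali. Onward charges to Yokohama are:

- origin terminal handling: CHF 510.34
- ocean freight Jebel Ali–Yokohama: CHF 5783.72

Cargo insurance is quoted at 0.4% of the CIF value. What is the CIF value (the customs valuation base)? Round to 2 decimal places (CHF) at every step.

Let C be the CIF value. C = FCA price + pre-shipment costs + freight + 0.4% × C
C − 0.4% × C = 3172.53 + 510.34 + 5783.72
0.996 × C = 9466.59
C = 9466.59 / 0.996 = 9504.61
Insurance premium = 0.4% × 9504.61 = 38.02

CIF value: CHF 9504.61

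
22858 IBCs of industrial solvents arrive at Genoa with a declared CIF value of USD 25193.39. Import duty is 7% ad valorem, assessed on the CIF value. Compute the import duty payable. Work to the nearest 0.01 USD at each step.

Import duty: USD 1763.54

Import duty = 25193.39 × 7% = 1763.54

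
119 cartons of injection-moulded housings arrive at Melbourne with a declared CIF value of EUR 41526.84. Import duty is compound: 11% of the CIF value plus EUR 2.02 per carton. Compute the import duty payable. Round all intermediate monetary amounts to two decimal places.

Ad valorem component: 41526.84 × 11% = 4567.95
Specific component: 119 × 2.02 = 240.38
Import duty = 4567.95 + 240.38 = 4808.33

Import duty: EUR 4808.33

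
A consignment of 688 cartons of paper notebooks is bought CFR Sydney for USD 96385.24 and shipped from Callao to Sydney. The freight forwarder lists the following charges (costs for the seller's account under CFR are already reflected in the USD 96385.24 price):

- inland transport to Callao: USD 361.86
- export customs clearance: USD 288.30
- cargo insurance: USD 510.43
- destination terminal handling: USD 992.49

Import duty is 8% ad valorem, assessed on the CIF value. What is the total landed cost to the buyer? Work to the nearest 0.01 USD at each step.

CFR: the seller pays costs through ocean freight to the destination port, but not insurance.
Already in the invoice (seller's account under CFR): inland to port, export clearance — exclude.
CIF value = CFR price + insurance = 96385.24 + 510.43 = 96895.67
Import duty = 96895.67 × 8% = 7751.65
Buyer bears: insurance 510.43 + destination terminal 992.49 + duty 7751.65 = 9254.57
Landed cost = invoice 96385.24 + 9254.57 = 105639.81

Total landed cost: USD 105639.81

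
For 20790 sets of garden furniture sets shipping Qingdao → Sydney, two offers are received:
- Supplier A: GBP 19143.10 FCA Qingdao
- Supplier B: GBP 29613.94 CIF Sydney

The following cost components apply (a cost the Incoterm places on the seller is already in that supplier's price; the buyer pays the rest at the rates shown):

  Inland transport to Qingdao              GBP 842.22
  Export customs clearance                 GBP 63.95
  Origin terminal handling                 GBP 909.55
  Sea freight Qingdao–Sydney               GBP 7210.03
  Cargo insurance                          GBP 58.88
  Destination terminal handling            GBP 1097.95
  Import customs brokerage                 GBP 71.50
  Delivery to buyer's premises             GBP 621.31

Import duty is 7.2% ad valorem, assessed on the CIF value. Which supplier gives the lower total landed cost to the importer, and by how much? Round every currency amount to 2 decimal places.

Supplier A (FCA):
CIF value = FCA price + origin terminal + freight + insurance = 19143.10 + 909.55 + 7210.03 + 58.88 = 27321.56
Import duty = 27321.56 × 7.2% = 1967.15
Buyer bears (A): 909.55 + 7210.03 + 58.88 + 1097.95 + 71.50 + 621.31 = 9969.22
Landed cost (A) = invoice 19143.10 + 9969.22 + duty 1967.15 = 31079.47
Supplier B (CIF):
The CIF price already equals the CIF value: 29613.94
Import duty = 29613.94 × 7.2% = 2132.20
Buyer bears (B): 1097.95 + 71.50 + 621.31 = 1790.76
Landed cost (B) = invoice 29613.94 + 1790.76 + duty 2132.20 = 33536.90
Difference = |31079.47 − 33536.90| = 2457.43

Supplier A is cheaper by GBP 2457.43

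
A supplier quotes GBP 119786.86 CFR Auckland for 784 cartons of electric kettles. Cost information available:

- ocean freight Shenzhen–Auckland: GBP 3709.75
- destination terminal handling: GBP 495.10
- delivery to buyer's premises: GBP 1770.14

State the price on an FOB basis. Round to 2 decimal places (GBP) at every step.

FOB price: GBP 116077.11

Not relevant to the conversion: delivery, destination terminal — on the buyer under both terms; not part of either seller's price.
From CFR to FOB, the seller no longer bears: freight.
FOB price = 119786.86 − 3709.75 = 116077.11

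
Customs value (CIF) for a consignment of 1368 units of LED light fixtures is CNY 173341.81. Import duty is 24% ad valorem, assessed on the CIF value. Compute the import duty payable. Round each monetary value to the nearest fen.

Import duty = 173341.81 × 24% = 41602.03

Import duty: CNY 41602.03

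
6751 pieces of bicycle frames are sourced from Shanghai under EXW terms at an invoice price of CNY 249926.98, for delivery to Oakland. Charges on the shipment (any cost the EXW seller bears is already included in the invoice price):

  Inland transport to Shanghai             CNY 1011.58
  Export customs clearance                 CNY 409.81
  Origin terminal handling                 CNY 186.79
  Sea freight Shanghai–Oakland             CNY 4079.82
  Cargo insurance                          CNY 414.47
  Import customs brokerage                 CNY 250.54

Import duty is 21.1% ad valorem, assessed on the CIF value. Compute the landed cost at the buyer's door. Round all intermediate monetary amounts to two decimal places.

Total landed cost: CNY 310302.20

EXW: the seller makes goods available at their premises; the buyer bears all onward costs.
CIF value = EXW price + inland to port + export clearance + origin terminal + freight + insurance = 249926.98 + 1011.58 + 409.81 + 186.79 + 4079.82 + 414.47 = 256029.45
Import duty = 256029.45 × 21.1% = 54022.21
Buyer bears: inland to port 1011.58 + export clearance 409.81 + origin terminal 186.79 + freight 4079.82 + insurance 414.47 + brokerage 250.54 + duty 54022.21 = 60375.22
Landed cost = invoice 249926.98 + 60375.22 = 310302.20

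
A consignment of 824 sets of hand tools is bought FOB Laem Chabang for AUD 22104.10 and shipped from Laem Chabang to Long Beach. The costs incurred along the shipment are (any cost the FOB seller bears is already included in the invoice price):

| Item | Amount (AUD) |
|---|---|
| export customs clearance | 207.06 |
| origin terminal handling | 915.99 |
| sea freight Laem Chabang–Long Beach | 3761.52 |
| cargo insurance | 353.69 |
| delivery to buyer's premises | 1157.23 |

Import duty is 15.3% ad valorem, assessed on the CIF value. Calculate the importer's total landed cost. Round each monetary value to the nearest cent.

FOB: the seller bears costs until goods are on board at the origin port; the buyer bears freight, insurance and all costs thereafter.
Already in the invoice (seller's account under FOB): export clearance, origin terminal — exclude.
CIF value = FOB price + freight + insurance = 22104.10 + 3761.52 + 353.69 = 26219.31
Import duty = 26219.31 × 15.3% = 4011.55
Buyer bears: freight 3761.52 + insurance 353.69 + delivery 1157.23 + duty 4011.55 = 9283.99
Landed cost = invoice 22104.10 + 9283.99 = 31388.09

Total landed cost: AUD 31388.09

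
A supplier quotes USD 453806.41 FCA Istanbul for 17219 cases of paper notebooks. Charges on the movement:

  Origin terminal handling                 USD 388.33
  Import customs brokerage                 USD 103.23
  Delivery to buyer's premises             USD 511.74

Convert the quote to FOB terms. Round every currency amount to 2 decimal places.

FOB price: USD 454194.74

Not relevant to the conversion: delivery, brokerage — on the buyer under both terms; not part of either seller's price.
From FCA to FOB, the seller additionally bears: origin terminal.
FOB price = 453806.41 + 388.33 = 454194.74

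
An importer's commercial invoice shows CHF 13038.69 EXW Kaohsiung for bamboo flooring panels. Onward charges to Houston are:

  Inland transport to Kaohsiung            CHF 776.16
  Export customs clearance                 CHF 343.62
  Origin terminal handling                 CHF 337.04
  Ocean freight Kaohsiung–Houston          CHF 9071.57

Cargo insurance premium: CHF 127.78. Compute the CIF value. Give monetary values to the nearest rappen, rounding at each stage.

CIF value: CHF 23694.86

CIF = EXW price + pre-shipment costs + freight + insurance
CIF = 13038.69 + 776.16 + 343.62 + 337.04 + 9071.57 + 127.78 = 23694.86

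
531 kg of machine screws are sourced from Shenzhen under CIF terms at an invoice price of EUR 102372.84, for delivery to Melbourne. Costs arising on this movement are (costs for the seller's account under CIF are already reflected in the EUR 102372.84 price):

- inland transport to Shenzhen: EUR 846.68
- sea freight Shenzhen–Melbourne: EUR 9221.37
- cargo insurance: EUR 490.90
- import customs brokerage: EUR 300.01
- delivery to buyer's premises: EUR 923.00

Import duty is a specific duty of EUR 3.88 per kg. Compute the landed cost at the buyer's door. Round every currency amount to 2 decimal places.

CIF: the seller pays costs through ocean freight and marine insurance to the destination port.
Already in the invoice (seller's account under CIF): inland to port, freight, insurance — exclude.
The CIF price already equals the CIF value: 102372.84
Import duty = 531 × 3.88 = 2060.28
Buyer bears: brokerage 300.01 + delivery 923.00 + duty 2060.28 = 3283.29
Landed cost = invoice 102372.84 + 3283.29 = 105656.13

Total landed cost: EUR 105656.13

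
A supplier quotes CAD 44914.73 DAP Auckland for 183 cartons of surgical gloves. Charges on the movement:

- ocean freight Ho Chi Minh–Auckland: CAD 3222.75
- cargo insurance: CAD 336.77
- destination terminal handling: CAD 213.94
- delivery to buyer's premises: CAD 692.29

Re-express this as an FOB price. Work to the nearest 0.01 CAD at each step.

From DAP to FOB, the seller no longer bears: freight, insurance, destination terminal, delivery.
FOB price = 44914.73 − 3222.75 − 336.77 − 213.94 − 692.29 = 40448.98

FOB price: CAD 40448.98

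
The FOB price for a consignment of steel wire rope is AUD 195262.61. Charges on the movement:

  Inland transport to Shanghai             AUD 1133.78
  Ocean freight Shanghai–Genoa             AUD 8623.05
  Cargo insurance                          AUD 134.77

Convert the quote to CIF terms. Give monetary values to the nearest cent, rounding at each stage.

CIF price: AUD 204020.43

Not relevant to the conversion: inland to port — on the seller under both FOB and CIF; already in the FOB price and stays in the CIF price.
From FOB to CIF, the seller additionally bears: freight, insurance.
CIF price = 195262.61 + 8623.05 + 134.77 = 204020.43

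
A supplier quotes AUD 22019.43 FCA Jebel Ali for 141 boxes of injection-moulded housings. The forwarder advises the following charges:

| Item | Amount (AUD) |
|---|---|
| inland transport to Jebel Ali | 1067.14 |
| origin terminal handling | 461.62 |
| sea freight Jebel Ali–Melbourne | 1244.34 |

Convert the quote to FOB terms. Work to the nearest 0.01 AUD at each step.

Not relevant to the conversion: inland to port — on the seller under both FCA and FOB; already in the FCA price and stays in the FOB price. freight — on the buyer under both terms; not part of either seller's price.
From FCA to FOB, the seller additionally bears: origin terminal.
FOB price = 22019.43 + 461.62 = 22481.05

FOB price: AUD 22481.05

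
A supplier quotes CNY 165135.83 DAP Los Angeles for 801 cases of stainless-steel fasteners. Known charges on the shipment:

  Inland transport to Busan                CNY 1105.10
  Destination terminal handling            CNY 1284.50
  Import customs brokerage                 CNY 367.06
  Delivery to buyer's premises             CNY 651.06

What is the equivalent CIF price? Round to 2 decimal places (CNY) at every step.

CIF price: CNY 163200.27

Not relevant to the conversion: inland to port — on the seller under both DAP and CIF; already in the DAP price and stays in the CIF price. brokerage — on the buyer under both terms; not part of either seller's price.
From DAP to CIF, the seller no longer bears: destination terminal, delivery.
CIF price = 165135.83 − 1284.50 − 651.06 = 163200.27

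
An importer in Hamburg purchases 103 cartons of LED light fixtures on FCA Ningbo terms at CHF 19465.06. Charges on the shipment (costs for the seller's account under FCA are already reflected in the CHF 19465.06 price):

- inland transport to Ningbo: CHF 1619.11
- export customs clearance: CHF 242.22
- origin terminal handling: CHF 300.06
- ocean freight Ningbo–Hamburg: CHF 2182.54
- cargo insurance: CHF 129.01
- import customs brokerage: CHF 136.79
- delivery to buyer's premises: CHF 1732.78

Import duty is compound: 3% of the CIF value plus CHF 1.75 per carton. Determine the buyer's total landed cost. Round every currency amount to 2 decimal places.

Total landed cost: CHF 24788.79

FCA: the seller delivers export-cleared goods to the carrier; the buyer bears costs from that point.
Already in the invoice (seller's account under FCA): inland to port, export clearance — exclude.
CIF value = FCA price + origin terminal + freight + insurance = 19465.06 + 300.06 + 2182.54 + 129.01 = 22076.67
Ad valorem component: 22076.67 × 3% = 662.30
Specific component: 103 × 1.75 = 180.25
Import duty = 662.30 + 180.25 = 842.55
Buyer bears: origin terminal 300.06 + freight 2182.54 + insurance 129.01 + brokerage 136.79 + delivery 1732.78 + duty 842.55 = 5323.73
Landed cost = invoice 19465.06 + 5323.73 = 24788.79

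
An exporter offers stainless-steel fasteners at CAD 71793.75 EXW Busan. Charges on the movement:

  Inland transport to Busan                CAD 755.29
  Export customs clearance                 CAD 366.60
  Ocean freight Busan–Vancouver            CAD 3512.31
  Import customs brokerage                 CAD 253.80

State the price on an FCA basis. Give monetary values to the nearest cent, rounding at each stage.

FCA price: CAD 72915.64

Not relevant to the conversion: freight, brokerage — on the buyer under both terms; not part of either seller's price.
From EXW to FCA, the seller additionally bears: inland to port, export clearance.
FCA price = 71793.75 + 755.29 + 366.60 = 72915.64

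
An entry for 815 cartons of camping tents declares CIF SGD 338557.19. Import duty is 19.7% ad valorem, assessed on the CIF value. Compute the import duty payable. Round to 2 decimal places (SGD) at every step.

Import duty: SGD 66695.77

Import duty = 338557.19 × 19.7% = 66695.77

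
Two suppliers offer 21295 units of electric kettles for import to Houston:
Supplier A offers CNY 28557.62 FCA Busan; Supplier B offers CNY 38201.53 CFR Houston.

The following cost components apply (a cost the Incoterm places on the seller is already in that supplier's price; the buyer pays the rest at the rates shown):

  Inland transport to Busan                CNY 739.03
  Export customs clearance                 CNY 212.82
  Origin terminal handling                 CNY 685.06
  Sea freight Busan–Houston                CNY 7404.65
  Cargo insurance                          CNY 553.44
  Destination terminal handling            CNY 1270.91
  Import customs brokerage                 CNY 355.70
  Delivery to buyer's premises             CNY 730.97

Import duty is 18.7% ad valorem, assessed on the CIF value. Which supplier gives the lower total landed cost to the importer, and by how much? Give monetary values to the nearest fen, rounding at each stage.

Supplier A (FCA):
CIF value = FCA price + origin terminal + freight + insurance = 28557.62 + 685.06 + 7404.65 + 553.44 = 37200.77
Import duty = 37200.77 × 18.7% = 6956.54
Buyer bears (A): 685.06 + 7404.65 + 553.44 + 1270.91 + 355.70 + 730.97 = 11000.73
Landed cost (A) = invoice 28557.62 + 11000.73 + duty 6956.54 = 46514.89
Supplier B (CFR):
CIF value = CFR price + insurance = 38201.53 + 553.44 = 38754.97
Import duty = 38754.97 × 18.7% = 7247.18
Buyer bears (B): 553.44 + 1270.91 + 355.70 + 730.97 = 2911.02
Landed cost (B) = invoice 38201.53 + 2911.02 + duty 7247.18 = 48359.73
Difference = |46514.89 − 48359.73| = 1844.84

Supplier A is cheaper by CNY 1844.84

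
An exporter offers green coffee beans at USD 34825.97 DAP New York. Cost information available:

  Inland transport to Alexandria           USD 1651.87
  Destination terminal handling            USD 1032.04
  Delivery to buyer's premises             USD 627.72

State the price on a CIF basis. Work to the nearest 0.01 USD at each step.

Not relevant to the conversion: inland to port — on the seller under both DAP and CIF; already in the DAP price and stays in the CIF price.
From DAP to CIF, the seller no longer bears: destination terminal, delivery.
CIF price = 34825.97 − 1032.04 − 627.72 = 33166.21

CIF price: USD 33166.21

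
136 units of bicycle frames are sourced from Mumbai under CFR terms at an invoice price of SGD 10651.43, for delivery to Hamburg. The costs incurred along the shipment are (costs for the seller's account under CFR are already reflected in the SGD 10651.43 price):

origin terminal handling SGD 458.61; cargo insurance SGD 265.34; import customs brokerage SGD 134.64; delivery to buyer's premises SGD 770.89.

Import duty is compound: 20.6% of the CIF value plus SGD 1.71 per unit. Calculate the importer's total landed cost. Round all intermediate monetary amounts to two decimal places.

Total landed cost: SGD 14303.71

CFR: the seller pays costs through ocean freight to the destination port, but not insurance.
Already in the invoice (seller's account under CFR): origin terminal — exclude.
CIF value = CFR price + insurance = 10651.43 + 265.34 = 10916.77
Ad valorem component: 10916.77 × 20.6% = 2248.85
Specific component: 136 × 1.71 = 232.56
Import duty = 2248.85 + 232.56 = 2481.41
Buyer bears: insurance 265.34 + brokerage 134.64 + delivery 770.89 + duty 2481.41 = 3652.28
Landed cost = invoice 10651.43 + 3652.28 = 14303.71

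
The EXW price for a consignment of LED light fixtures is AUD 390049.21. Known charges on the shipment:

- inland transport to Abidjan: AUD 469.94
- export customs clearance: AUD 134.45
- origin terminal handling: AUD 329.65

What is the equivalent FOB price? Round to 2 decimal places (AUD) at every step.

From EXW to FOB, the seller additionally bears: inland to port, export clearance, origin terminal.
FOB price = 390049.21 + 469.94 + 134.45 + 329.65 = 390983.25

FOB price: AUD 390983.25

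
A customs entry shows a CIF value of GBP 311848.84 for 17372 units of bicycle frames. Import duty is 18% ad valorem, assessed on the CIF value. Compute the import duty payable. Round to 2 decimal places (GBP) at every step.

Import duty: GBP 56132.79

Import duty = 311848.84 × 18% = 56132.79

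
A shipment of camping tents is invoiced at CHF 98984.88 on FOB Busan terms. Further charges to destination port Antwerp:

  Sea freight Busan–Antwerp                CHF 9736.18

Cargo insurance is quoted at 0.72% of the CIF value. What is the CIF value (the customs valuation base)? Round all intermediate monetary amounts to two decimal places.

Let C be the CIF value. C = FOB price + freight + 0.72% × C
C − 0.72% × C = 98984.88 + 9736.18
0.9928 × C = 108721.06
C = 108721.06 / 0.9928 = 109509.53
Insurance premium = 0.72% × 109509.53 = 788.47

CIF value: CHF 109509.53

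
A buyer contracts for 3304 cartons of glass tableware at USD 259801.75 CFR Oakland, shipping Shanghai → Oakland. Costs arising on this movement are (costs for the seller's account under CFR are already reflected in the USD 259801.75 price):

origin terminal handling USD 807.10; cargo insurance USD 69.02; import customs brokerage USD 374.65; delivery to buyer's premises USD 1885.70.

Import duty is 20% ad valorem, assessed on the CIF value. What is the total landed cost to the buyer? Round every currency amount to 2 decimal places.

Total landed cost: USD 314105.27

CFR: the seller pays costs through ocean freight to the destination port, but not insurance.
Already in the invoice (seller's account under CFR): origin terminal — exclude.
CIF value = CFR price + insurance = 259801.75 + 69.02 = 259870.77
Import duty = 259870.77 × 20% = 51974.15
Buyer bears: insurance 69.02 + brokerage 374.65 + delivery 1885.70 + duty 51974.15 = 54303.52
Landed cost = invoice 259801.75 + 54303.52 = 314105.27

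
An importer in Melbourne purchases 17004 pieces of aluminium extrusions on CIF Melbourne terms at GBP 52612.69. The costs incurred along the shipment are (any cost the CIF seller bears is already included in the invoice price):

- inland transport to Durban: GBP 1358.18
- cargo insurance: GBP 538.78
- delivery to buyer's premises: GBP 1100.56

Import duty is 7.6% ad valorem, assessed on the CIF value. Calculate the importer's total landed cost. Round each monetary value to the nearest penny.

CIF: the seller pays costs through ocean freight and marine insurance to the destination port.
Already in the invoice (seller's account under CIF): inland to port, insurance — exclude.
The CIF price already equals the CIF value: 52612.69
Import duty = 52612.69 × 7.6% = 3998.56
Buyer bears: delivery 1100.56 + duty 3998.56 = 5099.12
Landed cost = invoice 52612.69 + 5099.12 = 57711.81

Total landed cost: GBP 57711.81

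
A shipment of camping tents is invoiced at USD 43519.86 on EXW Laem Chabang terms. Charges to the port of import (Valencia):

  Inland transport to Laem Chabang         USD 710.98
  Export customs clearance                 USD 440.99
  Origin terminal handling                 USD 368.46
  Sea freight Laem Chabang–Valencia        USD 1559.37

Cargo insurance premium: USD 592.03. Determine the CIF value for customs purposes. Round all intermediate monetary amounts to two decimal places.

CIF = EXW price + pre-shipment costs + freight + insurance
CIF = 43519.86 + 710.98 + 440.99 + 368.46 + 1559.37 + 592.03 = 47191.69

CIF value: USD 47191.69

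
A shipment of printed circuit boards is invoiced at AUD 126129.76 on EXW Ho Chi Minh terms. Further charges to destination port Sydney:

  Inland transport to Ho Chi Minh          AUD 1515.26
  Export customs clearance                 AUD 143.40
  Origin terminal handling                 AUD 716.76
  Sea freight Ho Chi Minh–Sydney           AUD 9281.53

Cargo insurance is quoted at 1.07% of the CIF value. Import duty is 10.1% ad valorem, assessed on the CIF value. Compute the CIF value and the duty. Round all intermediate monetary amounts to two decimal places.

CIF value: AUD 139276.97; import duty: AUD 14066.97

Let C be the CIF value. C = EXW price + pre-shipment costs + freight + 1.07% × C
C − 1.07% × C = 126129.76 + 1515.26 + 143.40 + 716.76 + 9281.53
0.9893 × C = 137786.71
C = 137786.71 / 0.9893 = 139276.97
Insurance premium = 1.07% × 139276.97 = 1490.26
Import duty = 139276.97 × 10.1% = 14066.97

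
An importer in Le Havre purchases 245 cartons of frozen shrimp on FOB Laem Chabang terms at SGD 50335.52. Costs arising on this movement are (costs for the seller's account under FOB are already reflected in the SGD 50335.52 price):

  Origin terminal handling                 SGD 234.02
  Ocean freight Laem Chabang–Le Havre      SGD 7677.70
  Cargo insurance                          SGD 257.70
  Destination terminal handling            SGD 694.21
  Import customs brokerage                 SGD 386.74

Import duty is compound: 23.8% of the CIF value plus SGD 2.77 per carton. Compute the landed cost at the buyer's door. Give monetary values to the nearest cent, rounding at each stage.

FOB: the seller bears costs until goods are on board at the origin port; the buyer bears freight, insurance and all costs thereafter.
Already in the invoice (seller's account under FOB): origin terminal — exclude.
CIF value = FOB price + freight + insurance = 50335.52 + 7677.70 + 257.70 = 58270.92
Ad valorem component: 58270.92 × 23.8% = 13868.48
Specific component: 245 × 2.77 = 678.65
Import duty = 13868.48 + 678.65 = 14547.13
Buyer bears: freight 7677.70 + insurance 257.70 + destination terminal 694.21 + brokerage 386.74 + duty 14547.13 = 23563.48
Landed cost = invoice 50335.52 + 23563.48 = 73899.00

Total landed cost: SGD 73899.00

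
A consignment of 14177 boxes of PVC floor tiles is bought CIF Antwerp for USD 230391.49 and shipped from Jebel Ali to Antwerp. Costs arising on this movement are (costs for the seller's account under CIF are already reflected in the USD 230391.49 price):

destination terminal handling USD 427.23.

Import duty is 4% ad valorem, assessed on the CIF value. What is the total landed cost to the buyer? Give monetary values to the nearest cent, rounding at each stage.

CIF: the seller pays costs through ocean freight and marine insurance to the destination port.
The CIF price already equals the CIF value: 230391.49
Import duty = 230391.49 × 4% = 9215.66
Buyer bears: destination terminal 427.23 + duty 9215.66 = 9642.89
Landed cost = invoice 230391.49 + 9642.89 = 240034.38

Total landed cost: USD 240034.38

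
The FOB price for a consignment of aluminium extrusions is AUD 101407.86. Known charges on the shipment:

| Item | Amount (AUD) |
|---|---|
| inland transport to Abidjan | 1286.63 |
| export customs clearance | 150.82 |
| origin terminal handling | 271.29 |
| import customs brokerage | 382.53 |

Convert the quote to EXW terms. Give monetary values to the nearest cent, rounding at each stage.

Not relevant to the conversion: brokerage — on the buyer under both terms; not part of either seller's price.
From FOB to EXW, the seller no longer bears: inland to port, export clearance, origin terminal.
EXW price = 101407.86 − 1286.63 − 150.82 − 271.29 = 99699.12

EXW price: AUD 99699.12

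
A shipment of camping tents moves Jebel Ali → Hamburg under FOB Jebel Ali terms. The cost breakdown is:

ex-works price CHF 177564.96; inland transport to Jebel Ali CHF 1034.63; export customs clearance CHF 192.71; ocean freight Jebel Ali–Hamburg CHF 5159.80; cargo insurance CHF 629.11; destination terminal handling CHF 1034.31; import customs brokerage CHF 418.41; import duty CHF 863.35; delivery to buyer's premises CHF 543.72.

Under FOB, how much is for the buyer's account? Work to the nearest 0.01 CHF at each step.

Buyer's account: CHF 8648.70

FOB: the seller bears costs until goods are on board at the origin port; the buyer bears freight, insurance and all costs thereafter.
Seller's account: goods 177564.96 + inland to port 1034.63 + export clearance 192.71 = 178792.30
Buyer's account: freight 5159.80 + insurance 629.11 + destination terminal 1034.31 + brokerage 418.41 + duty 863.35 + delivery 543.72 = 8648.70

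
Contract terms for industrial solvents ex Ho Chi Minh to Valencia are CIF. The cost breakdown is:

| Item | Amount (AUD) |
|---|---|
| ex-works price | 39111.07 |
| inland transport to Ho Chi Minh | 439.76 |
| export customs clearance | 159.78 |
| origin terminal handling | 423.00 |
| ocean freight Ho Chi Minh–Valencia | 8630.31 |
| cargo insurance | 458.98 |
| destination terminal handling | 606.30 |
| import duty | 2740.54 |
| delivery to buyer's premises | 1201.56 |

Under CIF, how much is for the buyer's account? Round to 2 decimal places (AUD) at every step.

Buyer's account: AUD 4548.40

CIF: the seller pays costs through ocean freight and marine insurance to the destination port.
Seller's account: goods 39111.07 + inland to port 439.76 + export clearance 159.78 + origin terminal 423.00 + freight 8630.31 + insurance 458.98 = 49222.90
Buyer's account: destination terminal 606.30 + duty 2740.54 + delivery 1201.56 = 4548.40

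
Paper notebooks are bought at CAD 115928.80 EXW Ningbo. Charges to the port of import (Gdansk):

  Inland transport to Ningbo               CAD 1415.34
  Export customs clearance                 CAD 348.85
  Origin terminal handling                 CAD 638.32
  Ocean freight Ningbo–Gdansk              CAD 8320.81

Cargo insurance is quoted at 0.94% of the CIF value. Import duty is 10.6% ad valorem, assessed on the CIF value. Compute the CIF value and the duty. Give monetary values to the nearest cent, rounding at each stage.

Let C be the CIF value. C = EXW price + pre-shipment costs + freight + 0.94% × C
C − 0.94% × C = 115928.80 + 1415.34 + 348.85 + 638.32 + 8320.81
0.9906 × C = 126652.12
C = 126652.12 / 0.9906 = 127853.95
Insurance premium = 0.94% × 127853.95 = 1201.83
Import duty = 127853.95 × 10.6% = 13552.52

CIF value: CAD 127853.95; import duty: CAD 13552.52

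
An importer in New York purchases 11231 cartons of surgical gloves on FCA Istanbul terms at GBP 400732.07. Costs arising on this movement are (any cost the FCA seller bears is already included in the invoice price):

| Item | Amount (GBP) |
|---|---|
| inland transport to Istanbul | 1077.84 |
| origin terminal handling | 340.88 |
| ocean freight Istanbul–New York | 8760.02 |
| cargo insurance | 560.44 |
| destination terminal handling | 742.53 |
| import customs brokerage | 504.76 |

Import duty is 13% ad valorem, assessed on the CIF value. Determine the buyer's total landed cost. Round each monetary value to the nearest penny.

Total landed cost: GBP 464991.84

FCA: the seller delivers export-cleared goods to the carrier; the buyer bears costs from that point.
Already in the invoice (seller's account under FCA): inland to port — exclude.
CIF value = FCA price + origin terminal + freight + insurance = 400732.07 + 340.88 + 8760.02 + 560.44 = 410393.41
Import duty = 410393.41 × 13% = 53351.14
Buyer bears: origin terminal 340.88 + freight 8760.02 + insurance 560.44 + destination terminal 742.53 + brokerage 504.76 + duty 53351.14 = 64259.77
Landed cost = invoice 400732.07 + 64259.77 = 464991.84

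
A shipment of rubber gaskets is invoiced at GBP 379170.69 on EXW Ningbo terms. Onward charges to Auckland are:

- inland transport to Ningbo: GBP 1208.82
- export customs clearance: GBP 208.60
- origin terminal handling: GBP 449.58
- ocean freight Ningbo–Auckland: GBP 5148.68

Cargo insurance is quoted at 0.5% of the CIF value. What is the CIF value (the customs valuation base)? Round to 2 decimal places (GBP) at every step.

CIF value: GBP 388127.01

Let C be the CIF value. C = EXW price + pre-shipment costs + freight + 0.5% × C
C − 0.5% × C = 379170.69 + 1208.82 + 208.60 + 449.58 + 5148.68
0.995 × C = 386186.37
C = 386186.37 / 0.995 = 388127.01
Insurance premium = 0.5% × 388127.01 = 1940.64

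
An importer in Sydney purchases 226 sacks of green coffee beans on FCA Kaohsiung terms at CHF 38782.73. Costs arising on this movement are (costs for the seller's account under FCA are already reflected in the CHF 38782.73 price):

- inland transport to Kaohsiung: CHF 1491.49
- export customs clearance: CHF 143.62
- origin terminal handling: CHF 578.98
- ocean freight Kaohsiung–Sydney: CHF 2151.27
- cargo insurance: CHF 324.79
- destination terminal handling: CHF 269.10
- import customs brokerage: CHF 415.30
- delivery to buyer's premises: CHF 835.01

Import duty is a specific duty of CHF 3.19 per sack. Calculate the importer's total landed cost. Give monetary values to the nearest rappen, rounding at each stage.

FCA: the seller delivers export-cleared goods to the carrier; the buyer bears costs from that point.
Already in the invoice (seller's account under FCA): inland to port, export clearance — exclude.
CIF value = FCA price + origin terminal + freight + insurance = 38782.73 + 578.98 + 2151.27 + 324.79 = 41837.77
Import duty = 226 × 3.19 = 720.94
Buyer bears: origin terminal 578.98 + freight 2151.27 + insurance 324.79 + destination terminal 269.10 + brokerage 415.30 + delivery 835.01 + duty 720.94 = 5295.39
Landed cost = invoice 38782.73 + 5295.39 = 44078.12

Total landed cost: CHF 44078.12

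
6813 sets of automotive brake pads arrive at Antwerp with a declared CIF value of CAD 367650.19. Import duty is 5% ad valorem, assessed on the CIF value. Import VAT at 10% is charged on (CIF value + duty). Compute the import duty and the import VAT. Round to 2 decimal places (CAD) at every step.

Import duty: CAD 18382.51; import VAT: CAD 38603.27

Import duty = 367650.19 × 5% = 18382.51
VAT base = CIF + duty = 367650.19 + 18382.51 = 386032.70
Import VAT = 386032.70 × 10% = 38603.27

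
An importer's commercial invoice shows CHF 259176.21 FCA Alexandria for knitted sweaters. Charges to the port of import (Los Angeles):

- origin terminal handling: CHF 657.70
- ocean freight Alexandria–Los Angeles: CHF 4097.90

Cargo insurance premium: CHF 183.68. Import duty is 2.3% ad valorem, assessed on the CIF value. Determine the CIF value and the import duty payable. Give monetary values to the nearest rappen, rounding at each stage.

CIF value: CHF 264115.49; import duty: CHF 6074.66

CIF = FCA price + pre-shipment costs + freight + insurance
CIF = 259176.21 + 657.70 + 4097.90 + 183.68 = 264115.49
Import duty = 264115.49 × 2.3% = 6074.66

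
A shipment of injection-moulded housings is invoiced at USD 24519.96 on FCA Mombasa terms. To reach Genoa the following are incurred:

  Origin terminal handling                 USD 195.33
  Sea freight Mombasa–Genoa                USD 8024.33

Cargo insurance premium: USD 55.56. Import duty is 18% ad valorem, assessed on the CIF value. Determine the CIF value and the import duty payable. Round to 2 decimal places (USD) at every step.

CIF = FCA price + pre-shipment costs + freight + insurance
CIF = 24519.96 + 195.33 + 8024.33 + 55.56 = 32795.18
Import duty = 32795.18 × 18% = 5903.13

CIF value: USD 32795.18; import duty: USD 5903.13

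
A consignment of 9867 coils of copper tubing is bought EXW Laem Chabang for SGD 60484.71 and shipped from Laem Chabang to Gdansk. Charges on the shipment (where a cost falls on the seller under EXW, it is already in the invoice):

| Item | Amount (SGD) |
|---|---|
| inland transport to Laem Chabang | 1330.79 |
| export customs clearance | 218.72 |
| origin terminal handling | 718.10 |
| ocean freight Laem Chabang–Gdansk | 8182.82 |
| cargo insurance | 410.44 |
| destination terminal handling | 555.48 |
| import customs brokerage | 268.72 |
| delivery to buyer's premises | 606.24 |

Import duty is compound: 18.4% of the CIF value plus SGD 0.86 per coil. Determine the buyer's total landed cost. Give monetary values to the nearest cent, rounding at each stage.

EXW: the seller makes goods available at their premises; the buyer bears all onward costs.
CIF value = EXW price + inland to port + export clearance + origin terminal + freight + insurance = 60484.71 + 1330.79 + 218.72 + 718.10 + 8182.82 + 410.44 = 71345.58
Ad valorem component: 71345.58 × 18.4% = 13127.59
Specific component: 9867 × 0.86 = 8485.62
Import duty = 13127.59 + 8485.62 = 21613.21
Buyer bears: inland to port 1330.79 + export clearance 218.72 + origin terminal 718.10 + freight 8182.82 + insurance 410.44 + destination terminal 555.48 + brokerage 268.72 + delivery 606.24 + duty 21613.21 = 33904.52
Landed cost = invoice 60484.71 + 33904.52 = 94389.23

Total landed cost: SGD 94389.23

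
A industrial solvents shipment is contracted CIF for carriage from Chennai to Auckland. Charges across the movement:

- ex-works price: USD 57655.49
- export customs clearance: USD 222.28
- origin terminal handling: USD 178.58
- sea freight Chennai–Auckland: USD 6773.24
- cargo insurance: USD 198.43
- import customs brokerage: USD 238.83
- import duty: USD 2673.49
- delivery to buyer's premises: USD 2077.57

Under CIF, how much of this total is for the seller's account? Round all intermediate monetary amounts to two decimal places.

Seller's account: USD 65028.02

CIF: the seller pays costs through ocean freight and marine insurance to the destination port.
Seller's account: goods 57655.49 + export clearance 222.28 + origin terminal 178.58 + freight 6773.24 + insurance 198.43 = 65028.02
Buyer's account: brokerage 238.83 + duty 2673.49 + delivery 2077.57 = 4989.89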